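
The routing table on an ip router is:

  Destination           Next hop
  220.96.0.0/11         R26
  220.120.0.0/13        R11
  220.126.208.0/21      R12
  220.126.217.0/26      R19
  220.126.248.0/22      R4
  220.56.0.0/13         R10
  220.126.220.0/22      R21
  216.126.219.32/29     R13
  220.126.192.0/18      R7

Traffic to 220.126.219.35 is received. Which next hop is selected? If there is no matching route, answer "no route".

Routes whose prefix contains 220.126.219.35:
  220.96.0.0/11 (220.96.0.0 - 220.127.255.255) -> R26
  220.120.0.0/13 (220.120.0.0 - 220.127.255.255) -> R11
  220.126.192.0/18 (220.126.192.0 - 220.126.255.255) -> R7
More-specific entries that do NOT match:
  216.126.219.32/29 (216.126.219.32 - 216.126.219.39) does not contain 220.126.219.35
  220.126.217.0/26 (220.126.217.0 - 220.126.217.63) does not contain 220.126.219.35
  220.126.248.0/22 (220.126.248.0 - 220.126.251.255) does not contain 220.126.219.35
  220.126.220.0/22 (220.126.220.0 - 220.126.223.255) does not contain 220.126.219.35
  220.126.208.0/21 (220.126.208.0 - 220.126.215.255) does not contain 220.126.219.35
Longest matching prefix is /18 -> next hop R7.

R7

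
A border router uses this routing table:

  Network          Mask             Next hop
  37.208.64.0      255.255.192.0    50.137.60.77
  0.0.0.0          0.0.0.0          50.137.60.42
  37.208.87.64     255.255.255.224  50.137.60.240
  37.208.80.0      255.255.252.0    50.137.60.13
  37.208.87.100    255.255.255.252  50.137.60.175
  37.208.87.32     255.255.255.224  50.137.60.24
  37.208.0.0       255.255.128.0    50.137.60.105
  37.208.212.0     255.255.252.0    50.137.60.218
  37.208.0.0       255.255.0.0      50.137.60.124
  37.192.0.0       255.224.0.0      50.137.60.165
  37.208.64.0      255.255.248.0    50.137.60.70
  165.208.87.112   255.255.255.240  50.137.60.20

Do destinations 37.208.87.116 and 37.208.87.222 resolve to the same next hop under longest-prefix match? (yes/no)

37.208.87.116: longest match 37.208.64.0/18 -> 50.137.60.77
37.208.87.222: longest match 37.208.64.0/18 -> 50.137.60.77

yes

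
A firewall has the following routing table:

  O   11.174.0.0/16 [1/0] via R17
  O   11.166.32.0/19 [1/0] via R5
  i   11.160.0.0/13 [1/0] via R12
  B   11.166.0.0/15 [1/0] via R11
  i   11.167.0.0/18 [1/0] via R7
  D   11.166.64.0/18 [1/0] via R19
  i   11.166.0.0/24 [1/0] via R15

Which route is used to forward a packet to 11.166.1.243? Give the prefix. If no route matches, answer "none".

Entries matching 11.166.1.243:
  11.160.0.0/13 (11.160.0.0 - 11.167.255.255)
  11.166.0.0/15 (11.166.0.0 - 11.167.255.255)
Most specific is 11.166.0.0/15.

11.166.0.0/15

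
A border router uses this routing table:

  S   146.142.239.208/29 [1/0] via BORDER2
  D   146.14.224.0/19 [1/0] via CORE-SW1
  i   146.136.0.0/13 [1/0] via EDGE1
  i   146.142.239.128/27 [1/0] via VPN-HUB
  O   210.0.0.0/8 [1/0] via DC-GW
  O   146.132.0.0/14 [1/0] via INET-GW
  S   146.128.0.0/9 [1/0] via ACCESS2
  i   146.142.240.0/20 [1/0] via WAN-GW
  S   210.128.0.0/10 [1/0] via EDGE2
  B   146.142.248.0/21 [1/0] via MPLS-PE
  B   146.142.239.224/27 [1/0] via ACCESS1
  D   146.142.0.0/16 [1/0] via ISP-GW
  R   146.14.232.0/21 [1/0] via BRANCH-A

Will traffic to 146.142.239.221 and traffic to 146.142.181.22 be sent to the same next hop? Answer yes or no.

yes

146.142.239.221: longest match 146.142.0.0/16 -> ISP-GW
146.142.181.22: longest match 146.142.0.0/16 -> ISP-GW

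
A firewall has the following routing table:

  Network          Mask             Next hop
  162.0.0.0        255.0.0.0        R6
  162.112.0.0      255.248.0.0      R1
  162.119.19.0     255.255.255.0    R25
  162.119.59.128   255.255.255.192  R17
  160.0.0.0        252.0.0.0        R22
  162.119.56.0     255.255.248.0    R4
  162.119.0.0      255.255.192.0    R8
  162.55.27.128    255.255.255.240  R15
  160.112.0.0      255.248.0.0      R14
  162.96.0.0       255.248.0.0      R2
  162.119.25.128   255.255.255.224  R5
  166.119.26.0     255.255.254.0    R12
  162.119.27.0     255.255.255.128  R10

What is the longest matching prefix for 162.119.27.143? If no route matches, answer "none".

Entries matching 162.119.27.143:
  160.0.0.0/6 (160.0.0.0 - 163.255.255.255)
  162.0.0.0/8 (162.0.0.0 - 162.255.255.255)
  162.112.0.0/13 (162.112.0.0 - 162.119.255.255)
  162.119.0.0/18 (162.119.0.0 - 162.119.63.255)
Most specific is 162.119.0.0/18.

162.119.0.0/18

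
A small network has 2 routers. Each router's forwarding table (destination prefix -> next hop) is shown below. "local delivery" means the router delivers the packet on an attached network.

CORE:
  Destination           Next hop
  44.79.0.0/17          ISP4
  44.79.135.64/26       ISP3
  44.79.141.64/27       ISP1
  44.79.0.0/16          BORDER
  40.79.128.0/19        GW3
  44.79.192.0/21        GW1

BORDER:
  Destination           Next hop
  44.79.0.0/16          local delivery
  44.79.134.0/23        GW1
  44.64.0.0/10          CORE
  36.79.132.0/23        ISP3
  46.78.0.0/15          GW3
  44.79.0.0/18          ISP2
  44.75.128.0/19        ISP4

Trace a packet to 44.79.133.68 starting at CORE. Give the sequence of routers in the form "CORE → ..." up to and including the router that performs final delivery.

At CORE: longest match for 44.79.133.68 is 44.79.0.0/16 -> BORDER
At BORDER: longest match for 44.79.133.68 is 44.79.0.0/16 -> local delivery

CORE → BORDER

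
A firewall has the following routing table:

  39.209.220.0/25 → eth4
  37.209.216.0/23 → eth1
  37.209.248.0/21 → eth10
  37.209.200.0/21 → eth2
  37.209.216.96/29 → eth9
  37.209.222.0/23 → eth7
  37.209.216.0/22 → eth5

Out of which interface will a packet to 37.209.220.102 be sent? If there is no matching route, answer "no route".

No entry's prefix contains 37.209.220.102; there is no default route.

no route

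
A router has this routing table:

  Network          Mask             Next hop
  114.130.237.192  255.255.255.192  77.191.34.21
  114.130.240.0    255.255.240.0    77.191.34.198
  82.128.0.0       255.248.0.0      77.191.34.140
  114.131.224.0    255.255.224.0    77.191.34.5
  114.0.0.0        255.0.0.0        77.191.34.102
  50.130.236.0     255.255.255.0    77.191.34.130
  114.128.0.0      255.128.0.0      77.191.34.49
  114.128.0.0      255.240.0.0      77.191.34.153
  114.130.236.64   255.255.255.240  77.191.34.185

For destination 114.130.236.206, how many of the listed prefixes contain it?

3

Prefixes containing 114.130.236.206:
  114.0.0.0/8 (114.0.0.0 - 114.255.255.255)
  114.128.0.0/9 (114.128.0.0 - 114.255.255.255)
  114.128.0.0/12 (114.128.0.0 - 114.143.255.255)
Total matching entries: 3.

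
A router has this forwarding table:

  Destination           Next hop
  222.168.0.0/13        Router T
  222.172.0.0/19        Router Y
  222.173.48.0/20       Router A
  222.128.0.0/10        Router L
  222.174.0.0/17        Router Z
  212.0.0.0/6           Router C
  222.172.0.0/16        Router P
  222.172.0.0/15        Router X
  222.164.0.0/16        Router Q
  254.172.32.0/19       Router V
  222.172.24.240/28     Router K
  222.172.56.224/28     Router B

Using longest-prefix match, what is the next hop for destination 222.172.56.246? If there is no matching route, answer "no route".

Routes whose prefix contains 222.172.56.246:
  222.128.0.0/10 (222.128.0.0 - 222.191.255.255) -> Router L
  222.168.0.0/13 (222.168.0.0 - 222.175.255.255) -> Router T
  222.172.0.0/15 (222.172.0.0 - 222.173.255.255) -> Router X
  222.172.0.0/16 (222.172.0.0 - 222.172.255.255) -> Router P
More-specific entries that do NOT match:
  222.172.24.240/28 (222.172.24.240 - 222.172.24.255) does not contain 222.172.56.246
  222.172.56.224/28 (222.172.56.224 - 222.172.56.239) does not contain 222.172.56.246
  222.173.48.0/20 (222.173.48.0 - 222.173.63.255) does not contain 222.172.56.246
  222.172.0.0/19 (222.172.0.0 - 222.172.31.255) does not contain 222.172.56.246
  254.172.32.0/19 (254.172.32.0 - 254.172.63.255) does not contain 222.172.56.246
  222.174.0.0/17 (222.174.0.0 - 222.174.127.255) does not contain 222.172.56.246
Longest matching prefix is /16 -> next hop Router P.

Router P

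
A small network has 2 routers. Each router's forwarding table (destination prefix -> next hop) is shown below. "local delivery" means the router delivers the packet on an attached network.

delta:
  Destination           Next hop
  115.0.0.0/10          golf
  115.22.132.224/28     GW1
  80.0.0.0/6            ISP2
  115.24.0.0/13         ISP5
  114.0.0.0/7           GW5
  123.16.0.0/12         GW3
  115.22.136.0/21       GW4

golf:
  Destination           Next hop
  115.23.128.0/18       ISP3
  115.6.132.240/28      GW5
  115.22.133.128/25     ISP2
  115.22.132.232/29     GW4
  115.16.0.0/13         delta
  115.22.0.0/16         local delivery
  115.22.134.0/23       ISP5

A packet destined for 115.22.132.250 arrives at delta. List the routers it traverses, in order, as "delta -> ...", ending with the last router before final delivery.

delta -> golf

At delta: longest match for 115.22.132.250 is 115.0.0.0/10 -> golf
At golf: longest match for 115.22.132.250 is 115.22.0.0/16 -> local delivery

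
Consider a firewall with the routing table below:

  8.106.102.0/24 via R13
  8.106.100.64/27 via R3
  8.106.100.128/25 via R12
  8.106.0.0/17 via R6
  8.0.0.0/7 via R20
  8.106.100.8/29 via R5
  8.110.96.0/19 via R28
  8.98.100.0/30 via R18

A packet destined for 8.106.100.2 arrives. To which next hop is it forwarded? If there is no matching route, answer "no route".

R6

Routes whose prefix contains 8.106.100.2:
  8.0.0.0/7 (8.0.0.0 - 9.255.255.255) -> R20
  8.106.0.0/17 (8.106.0.0 - 8.106.127.255) -> R6
More-specific entries that do NOT match:
  8.98.100.0/30 (8.98.100.0 - 8.98.100.3) does not contain 8.106.100.2
  8.106.100.8/29 (8.106.100.8 - 8.106.100.15) does not contain 8.106.100.2
  8.106.100.64/27 (8.106.100.64 - 8.106.100.95) does not contain 8.106.100.2
  8.106.100.128/25 (8.106.100.128 - 8.106.100.255) does not contain 8.106.100.2
  8.106.102.0/24 (8.106.102.0 - 8.106.102.255) does not contain 8.106.100.2
  8.110.96.0/19 (8.110.96.0 - 8.110.127.255) does not contain 8.106.100.2
Longest matching prefix is /17 -> next hop R6.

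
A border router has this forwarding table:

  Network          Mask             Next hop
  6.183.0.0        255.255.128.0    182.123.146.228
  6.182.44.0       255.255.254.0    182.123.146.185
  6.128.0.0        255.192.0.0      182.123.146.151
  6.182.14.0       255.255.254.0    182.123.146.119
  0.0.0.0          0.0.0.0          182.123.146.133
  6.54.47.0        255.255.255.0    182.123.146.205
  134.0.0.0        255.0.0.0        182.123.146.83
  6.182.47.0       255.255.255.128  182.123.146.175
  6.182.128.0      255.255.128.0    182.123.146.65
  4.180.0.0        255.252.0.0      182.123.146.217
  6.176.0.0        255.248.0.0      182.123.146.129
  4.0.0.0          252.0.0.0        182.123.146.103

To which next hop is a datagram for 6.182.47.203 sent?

182.123.146.129

Routes whose prefix contains 6.182.47.203:
  0.0.0.0/0 (default, matches everything) -> 182.123.146.133
  4.0.0.0/6 (4.0.0.0 - 7.255.255.255) -> 182.123.146.103
  6.128.0.0/10 (6.128.0.0 - 6.191.255.255) -> 182.123.146.151
  6.176.0.0/13 (6.176.0.0 - 6.183.255.255) -> 182.123.146.129
More-specific entries that do NOT match:
  6.182.47.0/25 (6.182.47.0 - 6.182.47.127) does not contain 6.182.47.203
  6.54.47.0/24 (6.54.47.0 - 6.54.47.255) does not contain 6.182.47.203
  6.182.44.0/23 (6.182.44.0 - 6.182.45.255) does not contain 6.182.47.203
  6.182.14.0/23 (6.182.14.0 - 6.182.15.255) does not contain 6.182.47.203
  6.183.0.0/17 (6.183.0.0 - 6.183.127.255) does not contain 6.182.47.203
  6.182.128.0/17 (6.182.128.0 - 6.182.255.255) does not contain 6.182.47.203
  4.180.0.0/14 (4.180.0.0 - 4.183.255.255) does not contain 6.182.47.203
Longest matching prefix is /13 -> next hop 182.123.146.129.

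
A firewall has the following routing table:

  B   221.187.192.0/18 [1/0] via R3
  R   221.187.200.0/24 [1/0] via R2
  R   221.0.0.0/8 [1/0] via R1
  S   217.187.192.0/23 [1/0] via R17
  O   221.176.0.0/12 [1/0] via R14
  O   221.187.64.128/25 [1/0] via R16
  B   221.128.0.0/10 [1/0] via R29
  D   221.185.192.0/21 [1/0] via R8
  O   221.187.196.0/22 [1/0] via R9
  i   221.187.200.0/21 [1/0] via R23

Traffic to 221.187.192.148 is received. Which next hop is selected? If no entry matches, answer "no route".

Routes whose prefix contains 221.187.192.148:
  221.0.0.0/8 (221.0.0.0 - 221.255.255.255) -> R1
  221.128.0.0/10 (221.128.0.0 - 221.191.255.255) -> R29
  221.176.0.0/12 (221.176.0.0 - 221.191.255.255) -> R14
  221.187.192.0/18 (221.187.192.0 - 221.187.255.255) -> R3
More-specific entries that do NOT match:
  221.187.64.128/25 (221.187.64.128 - 221.187.64.255) does not contain 221.187.192.148
  221.187.200.0/24 (221.187.200.0 - 221.187.200.255) does not contain 221.187.192.148
  217.187.192.0/23 (217.187.192.0 - 217.187.193.255) does not contain 221.187.192.148
  221.187.196.0/22 (221.187.196.0 - 221.187.199.255) does not contain 221.187.192.148
  221.185.192.0/21 (221.185.192.0 - 221.185.199.255) does not contain 221.187.192.148
  221.187.200.0/21 (221.187.200.0 - 221.187.207.255) does not contain 221.187.192.148
Longest matching prefix is /18 -> next hop R3.

R3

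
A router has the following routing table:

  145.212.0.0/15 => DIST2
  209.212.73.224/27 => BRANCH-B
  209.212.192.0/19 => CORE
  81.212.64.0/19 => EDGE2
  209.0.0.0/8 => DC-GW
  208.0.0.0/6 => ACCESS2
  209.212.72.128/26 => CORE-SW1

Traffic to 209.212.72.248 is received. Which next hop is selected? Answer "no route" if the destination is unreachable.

Routes whose prefix contains 209.212.72.248:
  208.0.0.0/6 (208.0.0.0 - 211.255.255.255) -> ACCESS2
  209.0.0.0/8 (209.0.0.0 - 209.255.255.255) -> DC-GW
More-specific entries that do NOT match:
  209.212.73.224/27 (209.212.73.224 - 209.212.73.255) does not contain 209.212.72.248
  209.212.72.128/26 (209.212.72.128 - 209.212.72.191) does not contain 209.212.72.248
  209.212.192.0/19 (209.212.192.0 - 209.212.223.255) does not contain 209.212.72.248
  81.212.64.0/19 (81.212.64.0 - 81.212.95.255) does not contain 209.212.72.248
  145.212.0.0/15 (145.212.0.0 - 145.213.255.255) does not contain 209.212.72.248
Longest matching prefix is /8 -> next hop DC-GW.

DC-GW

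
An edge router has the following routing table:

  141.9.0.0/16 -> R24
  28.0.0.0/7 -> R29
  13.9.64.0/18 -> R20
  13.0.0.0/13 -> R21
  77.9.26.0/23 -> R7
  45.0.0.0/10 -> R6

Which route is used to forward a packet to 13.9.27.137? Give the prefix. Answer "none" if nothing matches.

13.9.27.137 is outside every listed prefix and there is no default route.

none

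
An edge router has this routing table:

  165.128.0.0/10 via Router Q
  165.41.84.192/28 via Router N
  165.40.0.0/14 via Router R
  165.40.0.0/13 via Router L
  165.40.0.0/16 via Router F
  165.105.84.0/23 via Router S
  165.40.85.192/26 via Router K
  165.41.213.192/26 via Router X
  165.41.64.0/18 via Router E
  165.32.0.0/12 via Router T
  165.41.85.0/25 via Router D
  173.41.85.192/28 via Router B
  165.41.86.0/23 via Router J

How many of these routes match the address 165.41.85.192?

Prefixes containing 165.41.85.192:
  165.32.0.0/12 (165.32.0.0 - 165.47.255.255)
  165.40.0.0/13 (165.40.0.0 - 165.47.255.255)
  165.40.0.0/14 (165.40.0.0 - 165.43.255.255)
  165.41.64.0/18 (165.41.64.0 - 165.41.127.255)
Total matching entries: 4.

4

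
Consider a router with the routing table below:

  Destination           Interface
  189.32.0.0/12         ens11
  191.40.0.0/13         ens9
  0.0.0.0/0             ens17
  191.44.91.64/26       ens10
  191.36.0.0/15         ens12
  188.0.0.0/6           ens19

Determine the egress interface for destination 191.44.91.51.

Routes whose prefix contains 191.44.91.51:
  0.0.0.0/0 (default, matches everything) -> ens17
  188.0.0.0/6 (188.0.0.0 - 191.255.255.255) -> ens19
  191.40.0.0/13 (191.40.0.0 - 191.47.255.255) -> ens9
More-specific entries that do NOT match:
  191.44.91.64/26 (191.44.91.64 - 191.44.91.127) does not contain 191.44.91.51
  191.36.0.0/15 (191.36.0.0 - 191.37.255.255) does not contain 191.44.91.51
Longest matching prefix is /13 -> interface ens9.

ens9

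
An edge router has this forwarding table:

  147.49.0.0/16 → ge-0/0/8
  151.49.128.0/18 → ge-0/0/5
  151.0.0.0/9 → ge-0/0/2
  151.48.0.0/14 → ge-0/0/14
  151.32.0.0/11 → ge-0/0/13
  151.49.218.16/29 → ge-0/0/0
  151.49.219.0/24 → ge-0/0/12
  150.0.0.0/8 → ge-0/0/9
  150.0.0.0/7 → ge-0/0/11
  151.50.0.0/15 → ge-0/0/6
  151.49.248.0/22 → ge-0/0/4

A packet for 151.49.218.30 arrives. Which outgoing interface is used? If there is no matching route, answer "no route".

ge-0/0/14

Routes whose prefix contains 151.49.218.30:
  150.0.0.0/7 (150.0.0.0 - 151.255.255.255) -> ge-0/0/11
  151.0.0.0/9 (151.0.0.0 - 151.127.255.255) -> ge-0/0/2
  151.32.0.0/11 (151.32.0.0 - 151.63.255.255) -> ge-0/0/13
  151.48.0.0/14 (151.48.0.0 - 151.51.255.255) -> ge-0/0/14
More-specific entries that do NOT match:
  151.49.218.16/29 (151.49.218.16 - 151.49.218.23) does not contain 151.49.218.30
  151.49.219.0/24 (151.49.219.0 - 151.49.219.255) does not contain 151.49.218.30
  151.49.248.0/22 (151.49.248.0 - 151.49.251.255) does not contain 151.49.218.30
  151.49.128.0/18 (151.49.128.0 - 151.49.191.255) does not contain 151.49.218.30
  147.49.0.0/16 (147.49.0.0 - 147.49.255.255) does not contain 151.49.218.30
  151.50.0.0/15 (151.50.0.0 - 151.51.255.255) does not contain 151.49.218.30
Longest matching prefix is /14 -> interface ge-0/0/14.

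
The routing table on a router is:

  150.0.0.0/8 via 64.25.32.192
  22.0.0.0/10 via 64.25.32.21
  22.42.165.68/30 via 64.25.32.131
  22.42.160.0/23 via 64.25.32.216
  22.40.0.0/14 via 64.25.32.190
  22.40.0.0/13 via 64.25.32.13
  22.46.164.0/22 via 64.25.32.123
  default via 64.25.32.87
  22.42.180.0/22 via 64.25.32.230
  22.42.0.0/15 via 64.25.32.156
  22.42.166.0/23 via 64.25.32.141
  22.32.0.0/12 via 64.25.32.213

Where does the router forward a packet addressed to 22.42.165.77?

64.25.32.156

Routes whose prefix contains 22.42.165.77:
  0.0.0.0/0 (default, matches everything) -> 64.25.32.87
  22.0.0.0/10 (22.0.0.0 - 22.63.255.255) -> 64.25.32.21
  22.32.0.0/12 (22.32.0.0 - 22.47.255.255) -> 64.25.32.213
  22.40.0.0/13 (22.40.0.0 - 22.47.255.255) -> 64.25.32.13
  22.40.0.0/14 (22.40.0.0 - 22.43.255.255) -> 64.25.32.190
  22.42.0.0/15 (22.42.0.0 - 22.43.255.255) -> 64.25.32.156
More-specific entries that do NOT match:
  22.42.165.68/30 (22.42.165.68 - 22.42.165.71) does not contain 22.42.165.77
  22.42.160.0/23 (22.42.160.0 - 22.42.161.255) does not contain 22.42.165.77
  22.42.166.0/23 (22.42.166.0 - 22.42.167.255) does not contain 22.42.165.77
  22.46.164.0/22 (22.46.164.0 - 22.46.167.255) does not contain 22.42.165.77
  22.42.180.0/22 (22.42.180.0 - 22.42.183.255) does not contain 22.42.165.77
Longest matching prefix is /15 -> next hop 64.25.32.156.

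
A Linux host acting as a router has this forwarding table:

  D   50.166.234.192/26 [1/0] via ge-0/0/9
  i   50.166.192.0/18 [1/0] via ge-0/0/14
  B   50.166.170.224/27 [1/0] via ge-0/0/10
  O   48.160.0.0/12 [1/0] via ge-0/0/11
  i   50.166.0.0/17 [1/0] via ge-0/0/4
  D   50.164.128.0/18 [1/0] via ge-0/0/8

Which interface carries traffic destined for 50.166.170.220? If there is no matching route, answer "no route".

no route

No entry's prefix contains 50.166.170.220; there is no default route.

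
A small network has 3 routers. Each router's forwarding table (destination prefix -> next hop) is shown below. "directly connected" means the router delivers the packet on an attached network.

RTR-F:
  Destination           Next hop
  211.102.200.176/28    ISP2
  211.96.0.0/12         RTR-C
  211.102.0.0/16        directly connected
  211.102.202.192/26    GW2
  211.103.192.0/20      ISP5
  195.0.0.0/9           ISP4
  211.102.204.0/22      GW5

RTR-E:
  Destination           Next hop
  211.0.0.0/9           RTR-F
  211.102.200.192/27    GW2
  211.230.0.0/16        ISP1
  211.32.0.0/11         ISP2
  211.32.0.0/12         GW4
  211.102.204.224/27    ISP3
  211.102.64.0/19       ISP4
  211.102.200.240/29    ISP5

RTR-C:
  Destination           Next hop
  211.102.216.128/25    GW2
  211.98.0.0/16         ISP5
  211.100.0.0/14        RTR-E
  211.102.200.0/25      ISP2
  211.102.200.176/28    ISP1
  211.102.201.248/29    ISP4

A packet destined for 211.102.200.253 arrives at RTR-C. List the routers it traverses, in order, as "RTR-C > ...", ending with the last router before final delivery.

RTR-C > RTR-E > RTR-F

At RTR-C: longest match for 211.102.200.253 is 211.100.0.0/14 -> RTR-E
At RTR-E: longest match for 211.102.200.253 is 211.0.0.0/9 -> RTR-F
At RTR-F: longest match for 211.102.200.253 is 211.102.0.0/16 -> directly connected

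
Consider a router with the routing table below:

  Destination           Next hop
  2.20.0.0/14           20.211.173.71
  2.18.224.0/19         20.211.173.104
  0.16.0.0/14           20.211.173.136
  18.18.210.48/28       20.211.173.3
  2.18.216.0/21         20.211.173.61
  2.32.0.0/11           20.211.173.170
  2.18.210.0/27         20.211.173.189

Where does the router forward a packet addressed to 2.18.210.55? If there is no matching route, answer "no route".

No entry's prefix contains 2.18.210.55; there is no default route.

no route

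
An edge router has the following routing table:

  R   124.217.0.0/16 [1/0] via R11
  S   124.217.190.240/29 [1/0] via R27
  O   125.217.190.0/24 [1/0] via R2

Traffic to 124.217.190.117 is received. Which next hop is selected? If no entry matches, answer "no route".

Routes whose prefix contains 124.217.190.117:
  124.217.0.0/16 (124.217.0.0 - 124.217.255.255) -> R11
More-specific entries that do NOT match:
  124.217.190.240/29 (124.217.190.240 - 124.217.190.247) does not contain 124.217.190.117
  125.217.190.0/24 (125.217.190.0 - 125.217.190.255) does not contain 124.217.190.117
Longest matching prefix is /16 -> next hop R11.

R11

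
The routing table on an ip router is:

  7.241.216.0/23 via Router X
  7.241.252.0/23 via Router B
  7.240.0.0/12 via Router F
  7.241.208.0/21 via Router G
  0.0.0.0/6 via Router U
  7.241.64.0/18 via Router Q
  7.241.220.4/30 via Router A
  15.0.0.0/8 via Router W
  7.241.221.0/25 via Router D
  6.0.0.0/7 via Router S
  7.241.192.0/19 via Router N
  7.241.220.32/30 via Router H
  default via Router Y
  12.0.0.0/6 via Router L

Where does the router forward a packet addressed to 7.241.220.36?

Router N

Routes whose prefix contains 7.241.220.36:
  0.0.0.0/0 (default, matches everything) -> Router Y
  6.0.0.0/7 (6.0.0.0 - 7.255.255.255) -> Router S
  7.240.0.0/12 (7.240.0.0 - 7.255.255.255) -> Router F
  7.241.192.0/19 (7.241.192.0 - 7.241.223.255) -> Router N
More-specific entries that do NOT match:
  7.241.220.4/30 (7.241.220.4 - 7.241.220.7) does not contain 7.241.220.36
  7.241.220.32/30 (7.241.220.32 - 7.241.220.35) does not contain 7.241.220.36
  7.241.221.0/25 (7.241.221.0 - 7.241.221.127) does not contain 7.241.220.36
  7.241.216.0/23 (7.241.216.0 - 7.241.217.255) does not contain 7.241.220.36
  7.241.252.0/23 (7.241.252.0 - 7.241.253.255) does not contain 7.241.220.36
  7.241.208.0/21 (7.241.208.0 - 7.241.215.255) does not contain 7.241.220.36
Longest matching prefix is /19 -> next hop Router N.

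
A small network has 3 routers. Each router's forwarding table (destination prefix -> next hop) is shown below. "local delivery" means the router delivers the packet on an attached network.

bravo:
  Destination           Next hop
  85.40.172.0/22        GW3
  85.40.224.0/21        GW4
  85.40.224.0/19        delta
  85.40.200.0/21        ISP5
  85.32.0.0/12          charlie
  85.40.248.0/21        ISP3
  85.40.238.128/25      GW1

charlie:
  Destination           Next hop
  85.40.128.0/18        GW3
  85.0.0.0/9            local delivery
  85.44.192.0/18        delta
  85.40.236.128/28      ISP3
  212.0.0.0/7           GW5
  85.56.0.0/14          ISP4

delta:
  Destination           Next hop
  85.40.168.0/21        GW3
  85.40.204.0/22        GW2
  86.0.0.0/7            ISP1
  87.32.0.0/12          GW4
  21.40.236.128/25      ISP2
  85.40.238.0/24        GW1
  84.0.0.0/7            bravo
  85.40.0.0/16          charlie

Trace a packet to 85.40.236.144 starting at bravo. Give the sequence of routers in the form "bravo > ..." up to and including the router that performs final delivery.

bravo > delta > charlie

At bravo: longest match for 85.40.236.144 is 85.40.224.0/19 -> delta
At delta: longest match for 85.40.236.144 is 85.40.0.0/16 -> charlie
At charlie: longest match for 85.40.236.144 is 85.0.0.0/9 -> local delivery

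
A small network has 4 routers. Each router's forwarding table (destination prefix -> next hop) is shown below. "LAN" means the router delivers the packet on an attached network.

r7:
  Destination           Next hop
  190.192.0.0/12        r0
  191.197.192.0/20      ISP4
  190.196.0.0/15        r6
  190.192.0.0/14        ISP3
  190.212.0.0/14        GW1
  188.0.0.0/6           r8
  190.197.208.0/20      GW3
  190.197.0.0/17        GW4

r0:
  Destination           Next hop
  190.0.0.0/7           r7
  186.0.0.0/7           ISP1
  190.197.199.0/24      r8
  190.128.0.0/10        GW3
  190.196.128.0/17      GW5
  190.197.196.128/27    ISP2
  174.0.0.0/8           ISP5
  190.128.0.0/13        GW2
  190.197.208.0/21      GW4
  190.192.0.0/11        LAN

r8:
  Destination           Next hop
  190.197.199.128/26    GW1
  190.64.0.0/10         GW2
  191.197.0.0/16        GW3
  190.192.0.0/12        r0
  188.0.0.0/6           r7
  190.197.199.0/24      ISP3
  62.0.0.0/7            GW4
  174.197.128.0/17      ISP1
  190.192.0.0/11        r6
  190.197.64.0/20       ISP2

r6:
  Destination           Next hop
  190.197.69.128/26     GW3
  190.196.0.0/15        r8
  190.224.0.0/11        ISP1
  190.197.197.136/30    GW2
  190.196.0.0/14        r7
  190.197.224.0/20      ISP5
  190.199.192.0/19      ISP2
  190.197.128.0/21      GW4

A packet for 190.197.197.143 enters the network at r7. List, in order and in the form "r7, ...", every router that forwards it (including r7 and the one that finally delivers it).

At r7: longest match for 190.197.197.143 is 190.196.0.0/15 -> r6
At r6: longest match for 190.197.197.143 is 190.196.0.0/15 -> r8
At r8: longest match for 190.197.197.143 is 190.192.0.0/12 -> r0
At r0: longest match for 190.197.197.143 is 190.192.0.0/11 -> LAN

r7, r6, r8, r0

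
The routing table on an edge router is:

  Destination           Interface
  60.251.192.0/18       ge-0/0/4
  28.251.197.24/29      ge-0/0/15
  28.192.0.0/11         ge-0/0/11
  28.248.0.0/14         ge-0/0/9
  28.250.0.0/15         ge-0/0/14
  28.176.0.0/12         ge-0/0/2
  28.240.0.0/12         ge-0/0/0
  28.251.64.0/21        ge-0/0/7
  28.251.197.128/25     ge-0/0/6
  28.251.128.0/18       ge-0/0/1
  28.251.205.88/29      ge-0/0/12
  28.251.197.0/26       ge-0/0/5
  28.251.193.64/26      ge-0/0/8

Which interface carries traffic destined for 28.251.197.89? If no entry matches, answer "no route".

Routes whose prefix contains 28.251.197.89:
  28.240.0.0/12 (28.240.0.0 - 28.255.255.255) -> ge-0/0/0
  28.248.0.0/14 (28.248.0.0 - 28.251.255.255) -> ge-0/0/9
  28.250.0.0/15 (28.250.0.0 - 28.251.255.255) -> ge-0/0/14
More-specific entries that do NOT match:
  28.251.197.24/29 (28.251.197.24 - 28.251.197.31) does not contain 28.251.197.89
  28.251.205.88/29 (28.251.205.88 - 28.251.205.95) does not contain 28.251.197.89
  28.251.197.0/26 (28.251.197.0 - 28.251.197.63) does not contain 28.251.197.89
  28.251.193.64/26 (28.251.193.64 - 28.251.193.127) does not contain 28.251.197.89
  28.251.197.128/25 (28.251.197.128 - 28.251.197.255) does not contain 28.251.197.89
  28.251.64.0/21 (28.251.64.0 - 28.251.71.255) does not contain 28.251.197.89
  60.251.192.0/18 (60.251.192.0 - 60.251.255.255) does not contain 28.251.197.89
  28.251.128.0/18 (28.251.128.0 - 28.251.191.255) does not contain 28.251.197.89
Longest matching prefix is /15 -> interface ge-0/0/14.

ge-0/0/14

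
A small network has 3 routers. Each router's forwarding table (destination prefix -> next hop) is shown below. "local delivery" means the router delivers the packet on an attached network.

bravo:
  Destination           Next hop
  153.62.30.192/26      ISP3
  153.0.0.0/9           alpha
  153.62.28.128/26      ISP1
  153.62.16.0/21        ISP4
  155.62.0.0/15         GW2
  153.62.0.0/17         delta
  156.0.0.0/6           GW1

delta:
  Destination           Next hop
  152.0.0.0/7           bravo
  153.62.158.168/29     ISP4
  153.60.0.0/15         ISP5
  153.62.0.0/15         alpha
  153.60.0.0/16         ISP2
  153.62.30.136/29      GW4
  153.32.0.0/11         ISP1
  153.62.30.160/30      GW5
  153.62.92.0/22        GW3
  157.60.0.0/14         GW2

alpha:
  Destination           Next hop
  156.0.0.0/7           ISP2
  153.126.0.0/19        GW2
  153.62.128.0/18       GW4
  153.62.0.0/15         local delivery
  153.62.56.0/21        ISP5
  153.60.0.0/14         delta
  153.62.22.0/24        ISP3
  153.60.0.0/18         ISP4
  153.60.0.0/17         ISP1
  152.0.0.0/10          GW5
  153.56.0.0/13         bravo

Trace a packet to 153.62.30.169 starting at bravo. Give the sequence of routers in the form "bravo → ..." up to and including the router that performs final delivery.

At bravo: longest match for 153.62.30.169 is 153.62.0.0/17 -> delta
At delta: longest match for 153.62.30.169 is 153.62.0.0/15 -> alpha
At alpha: longest match for 153.62.30.169 is 153.62.0.0/15 -> local delivery

bravo → delta → alpha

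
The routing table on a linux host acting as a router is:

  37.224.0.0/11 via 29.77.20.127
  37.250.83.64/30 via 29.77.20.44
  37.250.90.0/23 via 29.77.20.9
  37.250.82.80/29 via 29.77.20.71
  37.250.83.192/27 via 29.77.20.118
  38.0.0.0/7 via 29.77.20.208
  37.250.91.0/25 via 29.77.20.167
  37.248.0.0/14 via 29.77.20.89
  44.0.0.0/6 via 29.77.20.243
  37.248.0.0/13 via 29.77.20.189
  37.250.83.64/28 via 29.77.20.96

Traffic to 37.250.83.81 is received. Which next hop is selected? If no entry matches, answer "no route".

29.77.20.89

Routes whose prefix contains 37.250.83.81:
  37.224.0.0/11 (37.224.0.0 - 37.255.255.255) -> 29.77.20.127
  37.248.0.0/13 (37.248.0.0 - 37.255.255.255) -> 29.77.20.189
  37.248.0.0/14 (37.248.0.0 - 37.251.255.255) -> 29.77.20.89
More-specific entries that do NOT match:
  37.250.83.64/30 (37.250.83.64 - 37.250.83.67) does not contain 37.250.83.81
  37.250.82.80/29 (37.250.82.80 - 37.250.82.87) does not contain 37.250.83.81
  37.250.83.64/28 (37.250.83.64 - 37.250.83.79) does not contain 37.250.83.81
  37.250.83.192/27 (37.250.83.192 - 37.250.83.223) does not contain 37.250.83.81
  37.250.91.0/25 (37.250.91.0 - 37.250.91.127) does not contain 37.250.83.81
  37.250.90.0/23 (37.250.90.0 - 37.250.91.255) does not contain 37.250.83.81
Longest matching prefix is /14 -> next hop 29.77.20.89.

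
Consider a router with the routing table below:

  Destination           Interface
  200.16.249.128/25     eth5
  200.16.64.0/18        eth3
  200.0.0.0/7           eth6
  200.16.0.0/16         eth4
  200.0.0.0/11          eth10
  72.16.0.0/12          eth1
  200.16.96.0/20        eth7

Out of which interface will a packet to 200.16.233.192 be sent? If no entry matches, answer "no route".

eth4

Routes whose prefix contains 200.16.233.192:
  200.0.0.0/7 (200.0.0.0 - 201.255.255.255) -> eth6
  200.0.0.0/11 (200.0.0.0 - 200.31.255.255) -> eth10
  200.16.0.0/16 (200.16.0.0 - 200.16.255.255) -> eth4
More-specific entries that do NOT match:
  200.16.249.128/25 (200.16.249.128 - 200.16.249.255) does not contain 200.16.233.192
  200.16.96.0/20 (200.16.96.0 - 200.16.111.255) does not contain 200.16.233.192
  200.16.64.0/18 (200.16.64.0 - 200.16.127.255) does not contain 200.16.233.192
Longest matching prefix is /16 -> interface eth4.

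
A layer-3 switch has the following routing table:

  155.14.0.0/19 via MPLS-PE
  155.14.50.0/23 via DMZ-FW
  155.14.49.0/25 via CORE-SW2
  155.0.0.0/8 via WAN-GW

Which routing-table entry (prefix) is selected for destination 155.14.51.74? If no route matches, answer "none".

155.14.50.0/23

Entries matching 155.14.51.74:
  155.0.0.0/8 (155.0.0.0 - 155.255.255.255)
  155.14.50.0/23 (155.14.50.0 - 155.14.51.255)
Most specific is 155.14.50.0/23.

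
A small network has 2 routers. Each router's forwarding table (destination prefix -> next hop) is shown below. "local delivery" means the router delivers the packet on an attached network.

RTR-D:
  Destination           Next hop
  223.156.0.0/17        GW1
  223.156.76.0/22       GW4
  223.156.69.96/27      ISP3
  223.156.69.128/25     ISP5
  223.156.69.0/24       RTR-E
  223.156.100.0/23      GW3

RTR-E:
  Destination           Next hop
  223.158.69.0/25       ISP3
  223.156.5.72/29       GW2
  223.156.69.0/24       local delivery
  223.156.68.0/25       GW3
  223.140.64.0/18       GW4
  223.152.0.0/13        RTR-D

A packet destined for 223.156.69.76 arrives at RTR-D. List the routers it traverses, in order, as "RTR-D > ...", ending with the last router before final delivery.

At RTR-D: longest match for 223.156.69.76 is 223.156.69.0/24 -> RTR-E
At RTR-E: longest match for 223.156.69.76 is 223.156.69.0/24 -> local delivery

RTR-D > RTR-E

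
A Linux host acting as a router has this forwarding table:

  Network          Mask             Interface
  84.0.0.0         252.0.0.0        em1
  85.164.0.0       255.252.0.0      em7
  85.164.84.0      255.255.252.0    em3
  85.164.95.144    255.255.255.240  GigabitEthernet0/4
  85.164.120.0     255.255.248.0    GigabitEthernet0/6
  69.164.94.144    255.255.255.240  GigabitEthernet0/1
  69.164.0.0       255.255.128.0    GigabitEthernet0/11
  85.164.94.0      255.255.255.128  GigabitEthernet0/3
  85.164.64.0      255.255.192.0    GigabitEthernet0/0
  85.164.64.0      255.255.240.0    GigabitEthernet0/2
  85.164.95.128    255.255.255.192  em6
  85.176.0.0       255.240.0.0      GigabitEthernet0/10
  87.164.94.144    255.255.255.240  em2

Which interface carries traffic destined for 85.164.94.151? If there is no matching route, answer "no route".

Routes whose prefix contains 85.164.94.151:
  84.0.0.0/6 (84.0.0.0 - 87.255.255.255) -> em1
  85.164.0.0/14 (85.164.0.0 - 85.167.255.255) -> em7
  85.164.64.0/18 (85.164.64.0 - 85.164.127.255) -> GigabitEthernet0/0
More-specific entries that do NOT match:
  85.164.95.144/28 (85.164.95.144 - 85.164.95.159) does not contain 85.164.94.151
  69.164.94.144/28 (69.164.94.144 - 69.164.94.159) does not contain 85.164.94.151
  87.164.94.144/28 (87.164.94.144 - 87.164.94.159) does not contain 85.164.94.151
  85.164.95.128/26 (85.164.95.128 - 85.164.95.191) does not contain 85.164.94.151
  85.164.94.0/25 (85.164.94.0 - 85.164.94.127) does not contain 85.164.94.151
  85.164.84.0/22 (85.164.84.0 - 85.164.87.255) does not contain 85.164.94.151
  85.164.120.0/21 (85.164.120.0 - 85.164.127.255) does not contain 85.164.94.151
  85.164.64.0/20 (85.164.64.0 - 85.164.79.255) does not contain 85.164.94.151
Longest matching prefix is /18 -> interface GigabitEthernet0/0.

GigabitEthernet0/0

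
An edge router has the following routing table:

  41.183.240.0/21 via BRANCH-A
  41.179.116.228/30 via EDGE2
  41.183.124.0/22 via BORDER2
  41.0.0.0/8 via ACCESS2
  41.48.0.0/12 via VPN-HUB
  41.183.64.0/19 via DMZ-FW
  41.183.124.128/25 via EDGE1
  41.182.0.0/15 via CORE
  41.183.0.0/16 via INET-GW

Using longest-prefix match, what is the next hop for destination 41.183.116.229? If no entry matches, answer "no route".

INET-GW

Routes whose prefix contains 41.183.116.229:
  41.0.0.0/8 (41.0.0.0 - 41.255.255.255) -> ACCESS2
  41.182.0.0/15 (41.182.0.0 - 41.183.255.255) -> CORE
  41.183.0.0/16 (41.183.0.0 - 41.183.255.255) -> INET-GW
More-specific entries that do NOT match:
  41.179.116.228/30 (41.179.116.228 - 41.179.116.231) does not contain 41.183.116.229
  41.183.124.128/25 (41.183.124.128 - 41.183.124.255) does not contain 41.183.116.229
  41.183.124.0/22 (41.183.124.0 - 41.183.127.255) does not contain 41.183.116.229
  41.183.240.0/21 (41.183.240.0 - 41.183.247.255) does not contain 41.183.116.229
  41.183.64.0/19 (41.183.64.0 - 41.183.95.255) does not contain 41.183.116.229
Longest matching prefix is /16 -> next hop INET-GW.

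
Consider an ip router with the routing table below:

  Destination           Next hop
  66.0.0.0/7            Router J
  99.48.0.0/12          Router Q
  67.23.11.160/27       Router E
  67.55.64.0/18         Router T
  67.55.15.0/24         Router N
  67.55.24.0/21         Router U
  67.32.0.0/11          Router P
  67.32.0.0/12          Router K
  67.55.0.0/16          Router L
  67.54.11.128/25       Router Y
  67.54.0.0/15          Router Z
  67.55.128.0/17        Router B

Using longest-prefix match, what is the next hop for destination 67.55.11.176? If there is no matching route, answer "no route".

Router L

Routes whose prefix contains 67.55.11.176:
  66.0.0.0/7 (66.0.0.0 - 67.255.255.255) -> Router J
  67.32.0.0/11 (67.32.0.0 - 67.63.255.255) -> Router P
  67.54.0.0/15 (67.54.0.0 - 67.55.255.255) -> Router Z
  67.55.0.0/16 (67.55.0.0 - 67.55.255.255) -> Router L
More-specific entries that do NOT match:
  67.23.11.160/27 (67.23.11.160 - 67.23.11.191) does not contain 67.55.11.176
  67.54.11.128/25 (67.54.11.128 - 67.54.11.255) does not contain 67.55.11.176
  67.55.15.0/24 (67.55.15.0 - 67.55.15.255) does not contain 67.55.11.176
  67.55.24.0/21 (67.55.24.0 - 67.55.31.255) does not contain 67.55.11.176
  67.55.64.0/18 (67.55.64.0 - 67.55.127.255) does not contain 67.55.11.176
  67.55.128.0/17 (67.55.128.0 - 67.55.255.255) does not contain 67.55.11.176
Longest matching prefix is /16 -> next hop Router L.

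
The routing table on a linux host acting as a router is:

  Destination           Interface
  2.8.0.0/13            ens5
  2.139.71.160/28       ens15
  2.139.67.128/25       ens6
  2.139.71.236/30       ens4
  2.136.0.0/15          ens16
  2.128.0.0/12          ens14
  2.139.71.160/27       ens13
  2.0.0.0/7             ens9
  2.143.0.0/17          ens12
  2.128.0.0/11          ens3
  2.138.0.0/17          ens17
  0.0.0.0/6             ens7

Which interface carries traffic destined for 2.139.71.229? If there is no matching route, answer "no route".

ens14

Routes whose prefix contains 2.139.71.229:
  0.0.0.0/6 (0.0.0.0 - 3.255.255.255) -> ens7
  2.0.0.0/7 (2.0.0.0 - 3.255.255.255) -> ens9
  2.128.0.0/11 (2.128.0.0 - 2.159.255.255) -> ens3
  2.128.0.0/12 (2.128.0.0 - 2.143.255.255) -> ens14
More-specific entries that do NOT match:
  2.139.71.236/30 (2.139.71.236 - 2.139.71.239) does not contain 2.139.71.229
  2.139.71.160/28 (2.139.71.160 - 2.139.71.175) does not contain 2.139.71.229
  2.139.71.160/27 (2.139.71.160 - 2.139.71.191) does not contain 2.139.71.229
  2.139.67.128/25 (2.139.67.128 - 2.139.67.255) does not contain 2.139.71.229
  2.143.0.0/17 (2.143.0.0 - 2.143.127.255) does not contain 2.139.71.229
  2.138.0.0/17 (2.138.0.0 - 2.138.127.255) does not contain 2.139.71.229
  2.136.0.0/15 (2.136.0.0 - 2.137.255.255) does not contain 2.139.71.229
  2.8.0.0/13 (2.8.0.0 - 2.15.255.255) does not contain 2.139.71.229
Longest matching prefix is /12 -> interface ens14.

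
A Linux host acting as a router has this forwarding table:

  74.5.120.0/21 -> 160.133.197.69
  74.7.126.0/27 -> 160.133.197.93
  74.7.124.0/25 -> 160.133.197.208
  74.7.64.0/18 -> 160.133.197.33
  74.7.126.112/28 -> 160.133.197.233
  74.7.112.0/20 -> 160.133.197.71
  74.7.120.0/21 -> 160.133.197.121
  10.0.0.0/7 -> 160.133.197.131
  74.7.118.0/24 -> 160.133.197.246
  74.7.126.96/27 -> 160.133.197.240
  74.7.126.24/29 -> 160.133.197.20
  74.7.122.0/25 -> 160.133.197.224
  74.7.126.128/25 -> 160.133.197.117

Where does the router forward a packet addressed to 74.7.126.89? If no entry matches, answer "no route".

160.133.197.121

Routes whose prefix contains 74.7.126.89:
  74.7.64.0/18 (74.7.64.0 - 74.7.127.255) -> 160.133.197.33
  74.7.112.0/20 (74.7.112.0 - 74.7.127.255) -> 160.133.197.71
  74.7.120.0/21 (74.7.120.0 - 74.7.127.255) -> 160.133.197.121
More-specific entries that do NOT match:
  74.7.126.24/29 (74.7.126.24 - 74.7.126.31) does not contain 74.7.126.89
  74.7.126.112/28 (74.7.126.112 - 74.7.126.127) does not contain 74.7.126.89
  74.7.126.0/27 (74.7.126.0 - 74.7.126.31) does not contain 74.7.126.89
  74.7.126.96/27 (74.7.126.96 - 74.7.126.127) does not contain 74.7.126.89
  74.7.124.0/25 (74.7.124.0 - 74.7.124.127) does not contain 74.7.126.89
  74.7.122.0/25 (74.7.122.0 - 74.7.122.127) does not contain 74.7.126.89
  74.7.126.128/25 (74.7.126.128 - 74.7.126.255) does not contain 74.7.126.89
  74.7.118.0/24 (74.7.118.0 - 74.7.118.255) does not contain 74.7.126.89
Longest matching prefix is /21 -> next hop 160.133.197.121.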